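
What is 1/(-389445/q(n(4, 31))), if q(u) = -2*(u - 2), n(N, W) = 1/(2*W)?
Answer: -41/4024265 ≈ -1.0188e-5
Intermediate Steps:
n(N, W) = 1/(2*W)
q(u) = 4 - 2*u (q(u) = -2*(-2 + u) = 4 - 2*u)
1/(-389445/q(n(4, 31))) = 1/(-389445/(4 - 1/31)) = 1/(-389445/123/31) = 1/(-389445*31/123) = 1/(-4024265/41) = -41/4024265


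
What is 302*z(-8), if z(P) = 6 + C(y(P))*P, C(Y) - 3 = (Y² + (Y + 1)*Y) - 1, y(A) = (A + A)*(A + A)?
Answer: -317291468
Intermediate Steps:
y(A) = 4*A² (y(A) = (2*A)*(2*A) = 4*A²)
C(Y) = 2 + Y² + Y*(1 + Y) (C(Y) = 3 + ((Y² + (Y + 1)*Y) - 1) = 3 + ((Y² + (1 + Y)*Y) - 1) = 3 + ((Y² + Y*(1 + Y)) - 1) = 3 + (-1 + Y² + Y*(1 + Y)) = 2 + Y² + Y*(1 + Y))
z(P) = 6 + P*(2 + 4*P² + 32*P⁴) (z(P) = 6 + (2 + 4*P² + 2*(4*P²)²)*P = 6 + (2 + 4*P² + 2*(16*P⁴))*P = 6 + (2 + 4*P² + 32*P⁴)*P = 6 + P*(2 + 4*P² + 32*P⁴))
302*z(-8) = 302*(6 + 2*(-8) + 4*(-8)³ + 32*(-8)⁵) = 302*(6 - 16 + 4*(-512) + 32*(-32768)) = 302*(6 - 16 - 2048 - 1048576) = 302*(-1050634) = -317291468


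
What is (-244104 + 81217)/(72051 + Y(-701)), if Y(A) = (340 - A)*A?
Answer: 162887/657690 ≈ 0.24767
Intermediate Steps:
Y(A) = A*(340 - A)
(-244104 + 81217)/(72051 + Y(-701)) = (-244104 + 81217)/(72051 - 701*(340 - 1*(-701))) = -162887/(72051 - 701*(340 + 701)) = -162887/(72051 - 701*1041) = -162887/(72051 - 729741) = -162887/(-657690) = -162887*(-1/657690) = 162887/657690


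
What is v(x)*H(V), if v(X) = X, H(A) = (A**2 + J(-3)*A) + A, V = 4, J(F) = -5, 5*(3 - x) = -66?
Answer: 0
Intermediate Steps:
x = 81/5 (x = 3 - 1/5*(-66) = 3 + 66/5 = 81/5 ≈ 16.200)
H(A) = A**2 - 4*A (H(A) = (A**2 - 5*A) + A = A**2 - 4*A)
v(x)*H(V) = 81*(4*(-4 + 4))/5 = 81*(4*0)/5 = (81/5)*0 = 0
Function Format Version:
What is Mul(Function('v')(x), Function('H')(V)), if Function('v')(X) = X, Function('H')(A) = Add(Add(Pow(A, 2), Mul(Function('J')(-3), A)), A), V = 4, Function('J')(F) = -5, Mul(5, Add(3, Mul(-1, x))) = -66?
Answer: 0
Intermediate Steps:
x = Rational(81, 5) (x = Add(3, Mul(Rational(-1, 5), -66)) = Add(3, Rational(66, 5)) = Rational(81, 5) ≈ 16.200)
Function('H')(A) = Add(Pow(A, 2), Mul(-4, A)) (Function('H')(A) = Add(Add(Pow(A, 2), Mul(-5, A)), A) = Add(Pow(A, 2), Mul(-4, A)))
Mul(Function('v')(x), Function('H')(V)) = Mul(Rational(81, 5), Mul(4, Add(-4, 4))) = Mul(Rational(81, 5), Mul(4, 0)) = Mul(Rational(81, 5), 0) = 0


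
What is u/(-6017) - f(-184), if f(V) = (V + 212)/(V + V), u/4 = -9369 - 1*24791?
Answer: 12612999/553564 ≈ 22.785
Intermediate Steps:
u = -136640 (u = 4*(-9369 - 1*24791) = 4*(-9369 - 24791) = 4*(-34160) = -136640)
f(V) = (212 + V)/(2*V) (f(V) = (212 + V)/((2*V)) = (212 + V)*(1/(2*V)) = (212 + V)/(2*V))
u/(-6017) - f(-184) = -136640/(-6017) - (212 - 184)/(2*(-184)) = -136640*(-1/6017) - (-1)*28/(2*184) = 136640/6017 - 1*(-7/92) = 136640/6017 + 7/92 = 12612999/553564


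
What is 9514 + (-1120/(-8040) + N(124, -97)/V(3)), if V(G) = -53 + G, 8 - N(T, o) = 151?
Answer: 95645843/10050 ≈ 9517.0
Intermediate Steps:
N(T, o) = -143 (N(T, o) = 8 - 1*151 = 8 - 151 = -143)
9514 + (-1120/(-8040) + N(124, -97)/V(3)) = 9514 + (-1120/(-8040) - 143/(-53 + 3)) = 9514 + (-1120*(-1/8040) - 143/(-50)) = 9514 + (28/201 - 143*(-1/50)) = 9514 + (28/201 + 143/50) = 9514 + 30143/10050 = 95645843/10050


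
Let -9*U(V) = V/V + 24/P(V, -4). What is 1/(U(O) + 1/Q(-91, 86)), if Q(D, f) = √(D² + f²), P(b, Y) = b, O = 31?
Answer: -240563565/47345084 - 77841*√15677/47345084 ≈ -5.2869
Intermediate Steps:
U(V) = -⅑ - 8/(3*V) (U(V) = -(V/V + 24/V)/9 = -(1 + 24/V)/9 = -⅑ - 8/(3*V))
1/(U(O) + 1/Q(-91, 86)) = 1/((⅑)*(-24 - 1*31)/31 + 1/(√((-91)² + 86²))) = 1/((⅑)*(1/31)*(-24 - 31) + 1/(√(8281 + 7396))) = 1/((⅑)*(1/31)*(-55) + 1/(√15677)) = 1/(-55/279 + √15677/15677)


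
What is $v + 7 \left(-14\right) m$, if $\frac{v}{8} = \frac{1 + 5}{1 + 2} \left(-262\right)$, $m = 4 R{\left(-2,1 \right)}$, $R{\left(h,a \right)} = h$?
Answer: $-3408$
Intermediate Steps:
$m = -8$ ($m = 4 \left(-2\right) = -8$)
$v = -4192$ ($v = 8 \frac{1 + 5}{1 + 2} \left(-262\right) = 8 \cdot \frac{6}{3} \left(-262\right) = 8 \cdot 6 \cdot \frac{1}{3} \left(-262\right) = 8 \cdot 2 \left(-262\right) = 8 \left(-524\right) = -4192$)
$v + 7 \left(-14\right) m = -4192 + 7 \left(-14\right) \left(-8\right) = -4192 - -784 = -4192 + 784 = -3408$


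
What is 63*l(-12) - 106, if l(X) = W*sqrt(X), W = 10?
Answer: -106 + 1260*I*sqrt(3) ≈ -106.0 + 2182.4*I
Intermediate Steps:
l(X) = 10*sqrt(X)
63*l(-12) - 106 = 63*(10*sqrt(-12)) - 106 = 63*(10*(2*I*sqrt(3))) - 106 = 63*(20*I*sqrt(3)) - 106 = 1260*I*sqrt(3) - 106 = -106 + 1260*I*sqrt(3)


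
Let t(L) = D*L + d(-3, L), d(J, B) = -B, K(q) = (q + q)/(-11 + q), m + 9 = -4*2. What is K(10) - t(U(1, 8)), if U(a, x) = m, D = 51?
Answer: 830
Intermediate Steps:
m = -17 (m = -9 - 4*2 = -9 - 8 = -17)
K(q) = 2*q/(-11 + q) (K(q) = (2*q)/(-11 + q) = 2*q/(-11 + q))
U(a, x) = -17
t(L) = 50*L (t(L) = 51*L - L = 50*L)
K(10) - t(U(1, 8)) = 2*10/(-11 + 10) - 50*(-17) = 2*10/(-1) - 1*(-850) = 2*10*(-1) + 850 = -20 + 850 = 830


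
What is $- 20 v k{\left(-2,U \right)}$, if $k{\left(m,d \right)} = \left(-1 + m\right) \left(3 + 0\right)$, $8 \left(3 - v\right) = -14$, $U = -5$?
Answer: $855$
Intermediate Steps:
$v = \frac{19}{4}$ ($v = 3 - - \frac{7}{4} = 3 + \frac{7}{4} = \frac{19}{4} \approx 4.75$)
$k{\left(m,d \right)} = -3 + 3 m$ ($k{\left(m,d \right)} = \left(-1 + m\right) 3 = -3 + 3 m$)
$- 20 v k{\left(-2,U \right)} = \left(-20\right) \frac{19}{4} \left(-3 + 3 \left(-2\right)\right) = - 95 \left(-3 - 6\right) = \left(-95\right) \left(-9\right) = 855$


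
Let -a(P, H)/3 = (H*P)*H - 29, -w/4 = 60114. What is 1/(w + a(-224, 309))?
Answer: 1/63922863 ≈ 1.5644e-8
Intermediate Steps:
w = -240456 (w = -4*60114 = -240456)
a(P, H) = 87 - 3*P*H² (a(P, H) = -3*((H*P)*H - 29) = -3*(P*H² - 29) = -3*(-29 + P*H²) = 87 - 3*P*H²)
1/(w + a(-224, 309)) = 1/(-240456 + (87 - 3*(-224)*309²)) = 1/(-240456 + (87 - 3*(-224)*95481)) = 1/(-240456 + (87 + 64163232)) = 1/(-240456 + 64163319) = 1/63922863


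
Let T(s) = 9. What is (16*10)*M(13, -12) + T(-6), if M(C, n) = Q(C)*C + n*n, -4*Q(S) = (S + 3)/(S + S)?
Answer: 22729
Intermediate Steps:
Q(S) = -(3 + S)/(8*S) (Q(S) = -(S + 3)/(4*(S + S)) = -(3 + S)/(4*(2*S)) = -(3 + S)*1/(2*S)/4 = -(3 + S)/(8*S))
M(C, n) = -3/8 + n² - C/8 (M(C, n) = ((-3 - C)/(8*C))*C + n*n = (-3/8 - C/8) + n² = -3/8 + n² - C/8)
(16*10)*M(13, -12) + T(-6) = (16*10)*(-3/8 + (-12)² - ⅛*13) + 9 = 160*(-3/8 + 144 - 13/8) + 9 = 160*142 + 9 = 22720 + 9 = 22729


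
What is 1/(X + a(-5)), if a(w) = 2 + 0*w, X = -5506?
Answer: -1/5504 ≈ -0.00018169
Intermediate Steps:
a(w) = 2 (a(w) = 2 + 0 = 2)
1/(X + a(-5)) = 1/(-5506 + 2) = 1/(-5504) = -1/5504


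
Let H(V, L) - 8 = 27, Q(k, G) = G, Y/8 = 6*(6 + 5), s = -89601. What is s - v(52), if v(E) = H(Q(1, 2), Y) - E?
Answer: -89584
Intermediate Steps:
Y = 528 (Y = 8*(6*(6 + 5)) = 8*(6*11) = 8*66 = 528)
H(V, L) = 35 (H(V, L) = 8 + 27 = 35)
v(E) = 35 - E
s - v(52) = -89601 - (35 - 1*52) = -89601 - (35 - 52) = -89601 - 1*(-17) = -89601 + 17 = -89584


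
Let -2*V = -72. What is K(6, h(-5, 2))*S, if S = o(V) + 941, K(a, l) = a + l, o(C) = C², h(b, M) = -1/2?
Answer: 24607/2 ≈ 12304.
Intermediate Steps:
V = 36 (V = -½*(-72) = 36)
h(b, M) = -½ (h(b, M) = -1*½ = -½)
S = 2237 (S = 36² + 941 = 1296 + 941 = 2237)
K(6, h(-5, 2))*S = (6 - ½)*2237 = (11/2)*2237 = 24607/2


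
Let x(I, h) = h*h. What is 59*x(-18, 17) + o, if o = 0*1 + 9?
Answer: 17060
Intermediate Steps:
x(I, h) = h²
o = 9 (o = 0 + 9 = 9)
59*x(-18, 17) + o = 59*17² + 9 = 59*289 + 9 = 17051 + 9 = 17060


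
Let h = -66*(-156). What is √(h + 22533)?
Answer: √32829 ≈ 181.19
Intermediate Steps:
h = 10296
√(h + 22533) = √(10296 + 22533) = √32829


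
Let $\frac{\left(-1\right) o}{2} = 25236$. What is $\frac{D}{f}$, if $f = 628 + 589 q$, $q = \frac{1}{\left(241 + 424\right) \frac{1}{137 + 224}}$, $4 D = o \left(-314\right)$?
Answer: $\frac{46223940}{11057} \approx 4180.5$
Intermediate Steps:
$o = -50472$ ($o = \left(-2\right) 25236 = -50472$)
$D = 3962052$ ($D = \frac{\left(-50472\right) \left(-314\right)}{4} = \frac{1}{4} \cdot 15848208 = 3962052$)
$q = \frac{19}{35}$ ($q = \frac{1}{665 \cdot \frac{1}{361}} = \frac{1}{\frac{35}{19}} = \frac{19}{35} \approx 0.54286$)
$f = \frac{33171}{35}$ ($f = 628 + 589 \cdot \frac{19}{35} = 628 + \frac{11191}{35} = \frac{33171}{35} \approx 947.74$)
$\frac{D}{f} = \frac{3962052}{\frac{33171}{35}} = 3962052 \cdot \frac{35}{33171} = \frac{46223940}{11057}$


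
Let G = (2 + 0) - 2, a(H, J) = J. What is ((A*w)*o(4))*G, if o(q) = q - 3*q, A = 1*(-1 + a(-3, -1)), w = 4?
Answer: 0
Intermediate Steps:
G = 0 (G = 2 - 2 = 0)
A = -2 (A = 1*(-1 - 1) = 1*(-2) = -2)
o(q) = -2*q
((A*w)*o(4))*G = ((-2*4)*(-2*4))*0 = -8*(-8)*0 = 64*0 = 0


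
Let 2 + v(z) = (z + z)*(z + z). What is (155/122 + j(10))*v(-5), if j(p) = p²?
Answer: 605395/61 ≈ 9924.5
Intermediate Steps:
v(z) = -2 + 4*z² (v(z) = -2 + (z + z)*(z + z) = -2 + (2*z)*(2*z) = -2 + 4*z²)
(155/122 + j(10))*v(-5) = (155/122 + 10²)*(-2 + 4*(-5)²) = (155*(1/122) + 100)*(-2 + 4*25) = (155/122 + 100)*(-2 + 100) = (12355/122)*98 = 605395/61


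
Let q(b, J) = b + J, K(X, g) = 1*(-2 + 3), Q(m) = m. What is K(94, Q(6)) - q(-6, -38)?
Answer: 45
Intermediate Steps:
K(X, g) = 1 (K(X, g) = 1*1 = 1)
q(b, J) = J + b
K(94, Q(6)) - q(-6, -38) = 1 - (-38 - 6) = 1 - 1*(-44) = 1 + 44 = 45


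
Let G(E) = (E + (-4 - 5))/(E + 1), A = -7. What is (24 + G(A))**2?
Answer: 6400/9 ≈ 711.11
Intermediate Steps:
G(E) = (-9 + E)/(1 + E) (G(E) = (E - 9)/(1 + E) = (-9 + E)/(1 + E))
(24 + G(A))**2 = (24 + (-9 - 7)/(1 - 7))**2 = (24 - 16/(-6))**2 = (24 - 1/6*(-16))**2 = (24 + 8/3)**2 = (80/3)**2 = 6400/9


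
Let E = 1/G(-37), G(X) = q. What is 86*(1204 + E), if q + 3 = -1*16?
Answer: 1967250/19 ≈ 1.0354e+5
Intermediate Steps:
q = -19 (q = -3 - 1*16 = -3 - 16 = -19)
G(X) = -19
E = -1/19 (E = 1/(-19) = -1/19 ≈ -0.052632)
86*(1204 + E) = 86*(1204 - 1/19) = 86*(22875/19) = 1967250/19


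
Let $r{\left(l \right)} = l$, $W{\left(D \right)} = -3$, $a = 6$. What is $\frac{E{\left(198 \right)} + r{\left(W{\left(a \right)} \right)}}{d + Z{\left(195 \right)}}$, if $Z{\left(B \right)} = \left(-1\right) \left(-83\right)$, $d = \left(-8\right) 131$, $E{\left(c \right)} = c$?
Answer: $- \frac{39}{193} \approx -0.20207$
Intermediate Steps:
$d = -1048$
$Z{\left(B \right)} = 83$
$\frac{E{\left(198 \right)} + r{\left(W{\left(a \right)} \right)}}{d + Z{\left(195 \right)}} = \frac{198 - 3}{-1048 + 83} = \frac{195}{-965} = 195 \left(- \frac{1}{965}\right) = - \frac{39}{193}$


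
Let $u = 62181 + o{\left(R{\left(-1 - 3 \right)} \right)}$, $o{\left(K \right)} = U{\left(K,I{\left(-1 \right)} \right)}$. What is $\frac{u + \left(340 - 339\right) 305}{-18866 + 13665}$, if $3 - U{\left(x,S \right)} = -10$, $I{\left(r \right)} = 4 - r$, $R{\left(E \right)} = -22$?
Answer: $- \frac{62499}{5201} \approx -12.017$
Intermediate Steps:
$U{\left(x,S \right)} = 13$ ($U{\left(x,S \right)} = 3 - -10 = 3 + 10 = 13$)
$o{\left(K \right)} = 13$
$u = 62194$ ($u = 62181 + 13 = 62194$)
$\frac{u + \left(340 - 339\right) 305}{-18866 + 13665} = \frac{62194 + \left(340 - 339\right) 305}{-18866 + 13665} = \frac{62194 + 1 \cdot 305}{-5201} = \left(62194 + 305\right) \left(- \frac{1}{5201}\right) = 62499 \left(- \frac{1}{5201}\right) = - \frac{62499}{5201}$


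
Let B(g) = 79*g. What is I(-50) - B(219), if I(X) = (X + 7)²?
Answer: -15452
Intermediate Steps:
I(X) = (7 + X)²
I(-50) - B(219) = (7 - 50)² - 79*219 = (-43)² - 1*17301 = 1849 - 17301 = -15452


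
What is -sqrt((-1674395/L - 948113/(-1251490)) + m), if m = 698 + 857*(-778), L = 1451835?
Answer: -31*I*sqrt(10169255806280353355194930)/121130465610 ≈ -816.12*I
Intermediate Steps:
m = -666048 (m = 698 - 666746 = -666048)
-sqrt((-1674395/L - 948113/(-1251490)) + m) = -sqrt((-1674395/1451835 - 948113/(-1251490)) - 666048) = -sqrt((-1674395*1/1451835 - 948113*(-1/1251490)) - 666048) = -sqrt((-334879/290367 + 948113/1251490) - 666048) = -sqrt(-143796992239/363391396830 - 666048) = -sqrt(-242036256872820079/363391396830) = -31*I*sqrt(10169255806280353355194930)/121130465610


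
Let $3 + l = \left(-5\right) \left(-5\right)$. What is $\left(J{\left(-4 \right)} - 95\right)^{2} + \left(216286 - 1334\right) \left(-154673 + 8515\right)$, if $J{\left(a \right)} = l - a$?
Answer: $-31416949655$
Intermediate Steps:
$l = 22$ ($l = -3 - -25 = -3 + 25 = 22$)
$J{\left(a \right)} = 22 - a$
$\left(J{\left(-4 \right)} - 95\right)^{2} + \left(216286 - 1334\right) \left(-154673 + 8515\right) = \left(\left(22 - -4\right) - 95\right)^{2} + \left(216286 - 1334\right) \left(-154673 + 8515\right) = \left(\left(22 + 4\right) - 95\right)^{2} + 214952 \left(-146158\right) = \left(26 - 95\right)^{2} - 31416954416 = \left(-69\right)^{2} - 31416954416 = 4761 - 31416954416 = -31416949655$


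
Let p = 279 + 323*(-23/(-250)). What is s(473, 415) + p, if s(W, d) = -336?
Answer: -6821/250 ≈ -27.284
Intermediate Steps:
p = 77179/250 (p = 279 + 323*(-23*(-1/250)) = 279 + 323*(23/250) = 279 + 7429/250 = 77179/250 ≈ 308.72)
s(473, 415) + p = -336 + 77179/250 = -6821/250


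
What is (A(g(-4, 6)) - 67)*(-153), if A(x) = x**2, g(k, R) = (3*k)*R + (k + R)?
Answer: -739449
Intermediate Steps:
g(k, R) = R + k + 3*R*k (g(k, R) = 3*R*k + (R + k) = R + k + 3*R*k)
(A(g(-4, 6)) - 67)*(-153) = ((6 - 4 + 3*6*(-4))**2 - 67)*(-153) = ((6 - 4 - 72)**2 - 67)*(-153) = ((-70)**2 - 67)*(-153) = (4900 - 67)*(-153) = 4833*(-153) = -739449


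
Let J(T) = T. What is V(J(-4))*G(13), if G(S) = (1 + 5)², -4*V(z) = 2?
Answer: -18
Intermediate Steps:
V(z) = -½ (V(z) = -¼*2 = -½)
G(S) = 36 (G(S) = 6² = 36)
V(J(-4))*G(13) = -½*36 = -18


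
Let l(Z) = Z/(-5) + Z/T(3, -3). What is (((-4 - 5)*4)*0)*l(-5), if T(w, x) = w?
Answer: 0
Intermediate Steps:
l(Z) = 2*Z/15 (l(Z) = Z/(-5) + Z/3 = Z*(-1/5) + Z*(1/3) = -Z/5 + Z/3 = 2*Z/15)
(((-4 - 5)*4)*0)*l(-5) = (((-4 - 5)*4)*0)*((2/15)*(-5)) = (-9*4*0)*(-2/3) = -36*0*(-2/3) = 0*(-2/3) = 0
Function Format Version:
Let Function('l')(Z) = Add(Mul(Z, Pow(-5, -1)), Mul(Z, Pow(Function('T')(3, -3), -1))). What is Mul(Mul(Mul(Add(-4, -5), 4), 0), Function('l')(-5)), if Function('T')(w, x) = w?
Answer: 0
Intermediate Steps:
Function('l')(Z) = Mul(Rational(2, 15), Z) (Function('l')(Z) = Add(Mul(Z, Pow(-5, -1)), Mul(Z, Pow(3, -1))) = Add(Mul(Z, Rational(-1, 5)), Mul(Z, Rational(1, 3))) = Add(Mul(Rational(-1, 5), Z), Mul(Rational(1, 3), Z)) = Mul(Rational(2, 15), Z))
Mul(Mul(Mul(Add(-4, -5), 4), 0), Function('l')(-5)) = Mul(Mul(Mul(Add(-4, -5), 4), 0), Mul(Rational(2, 15), -5)) = Mul(Mul(Mul(-9, 4), 0), Rational(-2, 3)) = Mul(Mul(-36, 0), Rational(-2, 3)) = Mul(0, Rational(-2, 3)) = 0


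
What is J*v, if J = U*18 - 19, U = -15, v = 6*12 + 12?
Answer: -24276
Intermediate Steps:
v = 84 (v = 72 + 12 = 84)
J = -289 (J = -15*18 - 19 = -270 - 19 = -289)
J*v = -289*84 = -24276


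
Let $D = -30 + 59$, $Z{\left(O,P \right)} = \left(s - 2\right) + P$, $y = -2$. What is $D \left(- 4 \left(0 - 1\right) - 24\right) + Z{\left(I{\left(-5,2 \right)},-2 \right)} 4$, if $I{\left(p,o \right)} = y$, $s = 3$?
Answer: $-584$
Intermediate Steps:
$I{\left(p,o \right)} = -2$
$Z{\left(O,P \right)} = 1 + P$ ($Z{\left(O,P \right)} = \left(3 - 2\right) + P = 1 + P$)
$D = 29$
$D \left(- 4 \left(0 - 1\right) - 24\right) + Z{\left(I{\left(-5,2 \right)},-2 \right)} 4 = 29 \left(- 4 \left(0 - 1\right) - 24\right) + \left(1 - 2\right) 4 = 29 \left(\left(-4\right) \left(-1\right) - 24\right) - 4 = 29 \left(4 - 24\right) - 4 = 29 \left(-20\right) - 4 = -580 - 4 = -584$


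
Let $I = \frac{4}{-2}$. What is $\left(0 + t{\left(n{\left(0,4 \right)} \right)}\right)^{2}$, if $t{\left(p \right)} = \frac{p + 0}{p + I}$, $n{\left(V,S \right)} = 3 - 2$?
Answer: $1$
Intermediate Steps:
$I = -2$ ($I = 4 \left(- \frac{1}{2}\right) = -2$)
$n{\left(V,S \right)} = 1$ ($n{\left(V,S \right)} = 3 - 2 = 1$)
$t{\left(p \right)} = \frac{p}{-2 + p}$ ($t{\left(p \right)} = \frac{p + 0}{p - 2} = \frac{p}{-2 + p}$)
$\left(0 + t{\left(n{\left(0,4 \right)} \right)}\right)^{2} = \left(0 + 1 \frac{1}{-2 + 1}\right)^{2} = \left(0 + 1 \frac{1}{-1}\right)^{2} = \left(0 + 1 \left(-1\right)\right)^{2} = \left(0 - 1\right)^{2} = \left(-1\right)^{2} = 1$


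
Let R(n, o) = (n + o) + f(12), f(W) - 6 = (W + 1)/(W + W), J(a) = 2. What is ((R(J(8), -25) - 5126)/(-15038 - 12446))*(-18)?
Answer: -370257/109936 ≈ -3.3679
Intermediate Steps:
f(W) = 6 + (1 + W)/(2*W) (f(W) = 6 + (W + 1)/(W + W) = 6 + (1 + W)/((2*W)) = 6 + (1 + W)*(1/(2*W)) = 6 + (1 + W)/(2*W))
R(n, o) = 157/24 + n + o (R(n, o) = (n + o) + (½)*(1 + 13*12)/12 = (n + o) + (½)*(1/12)*(1 + 156) = (n + o) + (½)*(1/12)*157 = (n + o) + 157/24 = 157/24 + n + o)
((R(J(8), -25) - 5126)/(-15038 - 12446))*(-18) = (((157/24 + 2 - 25) - 5126)/(-15038 - 12446))*(-18) = ((-395/24 - 5126)/(-27484))*(-18) = -123419/24*(-1/27484)*(-18) = (123419/659616)*(-18) = -370257/109936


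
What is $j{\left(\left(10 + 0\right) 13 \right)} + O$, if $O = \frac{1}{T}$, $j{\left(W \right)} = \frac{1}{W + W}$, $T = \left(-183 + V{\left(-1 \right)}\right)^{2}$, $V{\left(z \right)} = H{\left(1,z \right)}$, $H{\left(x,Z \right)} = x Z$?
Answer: $\frac{8529}{2200640} \approx 0.0038757$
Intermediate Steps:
$H{\left(x,Z \right)} = Z x$
$V{\left(z \right)} = z$ ($V{\left(z \right)} = z 1 = z$)
$T = 33856$ ($T = \left(-183 - 1\right)^{2} = \left(-184\right)^{2} = 33856$)
$j{\left(W \right)} = \frac{1}{2 W}$
$O = \frac{1}{33856} \approx 2.9537 \cdot 10^{-5}$
$j{\left(\left(10 + 0\right) 13 \right)} + O = \frac{1}{2 \left(10 + 0\right) 13} + \frac{1}{33856} = \frac{1}{2 \cdot 10 \cdot 13} + \frac{1}{33856} = \frac{1}{2 \cdot 130} + \frac{1}{33856} = \frac{1}{2} \cdot \frac{1}{130} + \frac{1}{33856} = \frac{1}{260} + \frac{1}{33856} = \frac{8529}{2200640}$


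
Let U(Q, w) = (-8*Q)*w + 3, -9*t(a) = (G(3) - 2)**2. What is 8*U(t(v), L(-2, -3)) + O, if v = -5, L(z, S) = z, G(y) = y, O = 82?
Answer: 826/9 ≈ 91.778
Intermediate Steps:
t(a) = -1/9 (t(a) = -(3 - 2)**2/9 = -1/9*1**2 = -1/9*1 = -1/9)
U(Q, w) = 3 - 8*Q*w (U(Q, w) = -8*Q*w + 3 = 3 - 8*Q*w)
8*U(t(v), L(-2, -3)) + O = 8*(3 - 8*(-1/9)*(-2)) + 82 = 8*(3 - 16/9) + 82 = 8*(11/9) + 82 = 88/9 + 82 = 826/9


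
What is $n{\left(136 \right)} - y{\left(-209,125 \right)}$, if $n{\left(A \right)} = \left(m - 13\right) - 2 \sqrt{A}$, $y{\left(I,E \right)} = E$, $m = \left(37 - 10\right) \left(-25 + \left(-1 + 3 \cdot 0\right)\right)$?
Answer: $-840 - 4 \sqrt{34} \approx -863.32$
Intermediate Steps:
$m = -702$ ($m = 27 \left(-25 + \left(-1 + 0\right)\right) = 27 \left(-25 - 1\right) = 27 \left(-26\right) = -702$)
$n{\left(A \right)} = -715 - 2 \sqrt{A}$ ($n{\left(A \right)} = \left(-702 - 13\right) - 2 \sqrt{A} = -715 - 2 \sqrt{A}$)
$n{\left(136 \right)} - y{\left(-209,125 \right)} = \left(-715 - 2 \sqrt{136}\right) - 125 = \left(-715 - 2 \cdot 2 \sqrt{34}\right) - 125 = \left(-715 - 4 \sqrt{34}\right) - 125 = -840 - 4 \sqrt{34}$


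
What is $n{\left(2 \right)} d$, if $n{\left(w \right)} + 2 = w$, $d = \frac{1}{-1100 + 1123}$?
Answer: $0$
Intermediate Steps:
$d = \frac{1}{23} \approx 0.043478$
$n{\left(w \right)} = -2 + w$
$n{\left(2 \right)} d = \left(-2 + 2\right) \frac{1}{23} = 0 \cdot \frac{1}{23} = 0$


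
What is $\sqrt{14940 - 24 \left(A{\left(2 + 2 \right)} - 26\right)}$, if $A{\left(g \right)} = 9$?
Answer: $2 \sqrt{3837} \approx 123.89$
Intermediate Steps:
$\sqrt{14940 - 24 \left(A{\left(2 + 2 \right)} - 26\right)} = \sqrt{14940 - 24 \left(9 - 26\right)} = \sqrt{14940 - -408} = \sqrt{14940 + 408} = \sqrt{15348} = 2 \sqrt{3837}$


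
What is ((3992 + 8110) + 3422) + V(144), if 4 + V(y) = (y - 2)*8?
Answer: 16656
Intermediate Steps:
V(y) = -20 + 8*y (V(y) = -4 + (y - 2)*8 = -4 + (-2 + y)*8 = -4 + (-16 + 8*y) = -20 + 8*y)
((3992 + 8110) + 3422) + V(144) = ((3992 + 8110) + 3422) + (-20 + 8*144) = (12102 + 3422) + (-20 + 1152) = 15524 + 1132 = 16656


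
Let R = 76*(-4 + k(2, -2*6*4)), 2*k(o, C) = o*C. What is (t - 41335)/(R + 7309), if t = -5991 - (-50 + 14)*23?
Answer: -46498/3357 ≈ -13.851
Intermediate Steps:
k(o, C) = C*o/2 (k(o, C) = (o*C)/2 = (C*o)/2 = C*o/2)
R = -3952 (R = 76*(-4 + (½)*(-2*6*4)*2) = 76*(-4 + (½)*(-12*4)*2) = 76*(-4 + (½)*(-48)*2) = 76*(-4 - 48) = 76*(-52) = -3952)
t = -5163 (t = -5991 - (-36)*23 = -5991 - 1*(-828) = -5991 + 828 = -5163)
(t - 41335)/(R + 7309) = (-5163 - 41335)/(-3952 + 7309) = -46498/3357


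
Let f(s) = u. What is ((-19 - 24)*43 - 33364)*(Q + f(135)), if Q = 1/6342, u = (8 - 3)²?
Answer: -5583056363/6342 ≈ -8.8033e+5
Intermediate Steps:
u = 25 (u = 5² = 25)
Q = 1/6342 ≈ 0.00015768
f(s) = 25
((-19 - 24)*43 - 33364)*(Q + f(135)) = ((-19 - 24)*43 - 33364)*(1/6342 + 25) = (-43*43 - 33364)*(158551/6342) = (-1849 - 33364)*(158551/6342) = -35213*158551/6342 = -5583056363/6342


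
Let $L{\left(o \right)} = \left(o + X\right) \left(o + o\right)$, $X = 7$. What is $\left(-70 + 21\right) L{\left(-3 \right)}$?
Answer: $1176$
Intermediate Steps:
$L{\left(o \right)} = 2 o \left(7 + o\right)$ ($L{\left(o \right)} = \left(o + 7\right) \left(o + o\right) = \left(7 + o\right) 2 o = 2 o \left(7 + o\right)$)
$\left(-70 + 21\right) L{\left(-3 \right)} = \left(-70 + 21\right) 2 \left(-3\right) \left(7 - 3\right) = - 49 \cdot 2 \left(-3\right) 4 = \left(-49\right) \left(-24\right) = 1176$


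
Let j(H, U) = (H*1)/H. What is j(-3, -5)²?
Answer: 1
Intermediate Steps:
j(H, U) = 1 (j(H, U) = H/H = 1)
j(-3, -5)² = 1² = 1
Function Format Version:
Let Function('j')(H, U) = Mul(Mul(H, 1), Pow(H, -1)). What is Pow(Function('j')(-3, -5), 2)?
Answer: 1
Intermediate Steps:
Function('j')(H, U) = 1 (Function('j')(H, U) = Mul(H, Pow(H, -1)) = 1)
Pow(Function('j')(-3, -5), 2) = Pow(1, 2) = 1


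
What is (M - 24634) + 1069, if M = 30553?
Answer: 6988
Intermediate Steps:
(M - 24634) + 1069 = (30553 - 24634) + 1069 = 5919 + 1069 = 6988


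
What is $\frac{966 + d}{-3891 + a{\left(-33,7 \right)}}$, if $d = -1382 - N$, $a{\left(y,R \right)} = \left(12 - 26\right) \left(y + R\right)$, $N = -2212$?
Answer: $- \frac{1796}{3527} \approx -0.50921$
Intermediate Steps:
$a{\left(y,R \right)} = - 14 R - 14 y$ ($a{\left(y,R \right)} = - 14 \left(R + y\right) = - 14 R - 14 y$)
$d = 830$ ($d = -1382 - -2212 = -1382 + 2212 = 830$)
$\frac{966 + d}{-3891 + a{\left(-33,7 \right)}} = \frac{966 + 830}{-3891 - -364} = \frac{1796}{-3891 + \left(-98 + 462\right)} = \frac{1796}{-3891 + 364} = \frac{1796}{-3527} = 1796 \left(- \frac{1}{3527}\right) = - \frac{1796}{3527}$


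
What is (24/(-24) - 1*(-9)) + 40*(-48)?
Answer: -1912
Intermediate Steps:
(24/(-24) - 1*(-9)) + 40*(-48) = (24*(-1/24) + 9) - 1920 = (-1 + 9) - 1920 = 8 - 1920 = -1912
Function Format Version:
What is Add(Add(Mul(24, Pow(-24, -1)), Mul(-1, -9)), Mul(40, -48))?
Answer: -1912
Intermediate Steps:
Add(Add(Mul(24, Pow(-24, -1)), Mul(-1, -9)), Mul(40, -48)) = Add(Add(Mul(24, Rational(-1, 24)), 9), -1920) = Add(Add(-1, 9), -1920) = Add(8, -1920) = -1912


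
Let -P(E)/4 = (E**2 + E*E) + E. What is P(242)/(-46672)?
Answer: 58685/5834 ≈ 10.059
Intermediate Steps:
P(E) = -8*E**2 - 4*E (P(E) = -4*((E**2 + E*E) + E) = -4*((E**2 + E**2) + E) = -4*(2*E**2 + E) = -4*(E + 2*E**2) = -8*E**2 - 4*E)
P(242)/(-46672) = -4*242*(1 + 2*242)/(-46672) = -4*242*(1 + 484)*(-1/46672) = -4*242*485*(-1/46672) = -469480*(-1/46672) = 58685/5834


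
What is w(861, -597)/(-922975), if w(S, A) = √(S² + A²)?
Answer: -3*√121970/922975 ≈ -0.0011352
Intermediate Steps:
w(S, A) = √(A² + S²)
w(861, -597)/(-922975) = √((-597)² + 861²)/(-922975) = √(356409 + 741321)*(-1/922975) = √1097730*(-1/922975) = (3*√121970)*(-1/922975) = -3*√121970/922975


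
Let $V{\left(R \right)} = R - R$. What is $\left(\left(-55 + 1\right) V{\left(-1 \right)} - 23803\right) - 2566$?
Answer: $-26369$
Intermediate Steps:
$V{\left(R \right)} = 0$
$\left(\left(-55 + 1\right) V{\left(-1 \right)} - 23803\right) - 2566 = \left(\left(-55 + 1\right) 0 - 23803\right) - 2566 = \left(\left(-54\right) 0 - 23803\right) - 2566 = \left(0 - 23803\right) - 2566 = -23803 - 2566 = -26369$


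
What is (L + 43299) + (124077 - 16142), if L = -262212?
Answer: -110978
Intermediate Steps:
(L + 43299) + (124077 - 16142) = (-262212 + 43299) + (124077 - 16142) = -218913 + 107935 = -110978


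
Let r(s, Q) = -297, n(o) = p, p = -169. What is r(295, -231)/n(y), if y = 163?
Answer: 297/169 ≈ 1.7574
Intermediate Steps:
n(o) = -169
r(295, -231)/n(y) = -297/(-169) = -297*(-1/169) = 297/169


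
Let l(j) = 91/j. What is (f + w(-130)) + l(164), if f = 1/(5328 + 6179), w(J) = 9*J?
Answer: -2206915859/1887148 ≈ -1169.4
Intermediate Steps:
f = 1/11507 ≈ 8.6904e-5
(f + w(-130)) + l(164) = (1/11507 + 9*(-130)) + 91/164 = (1/11507 - 1170) + 91*(1/164) = -13463189/11507 + 91/164 = -2206915859/1887148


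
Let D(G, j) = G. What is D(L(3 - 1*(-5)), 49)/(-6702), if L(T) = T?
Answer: -4/3351 ≈ -0.0011937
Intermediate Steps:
D(L(3 - 1*(-5)), 49)/(-6702) = (3 - 1*(-5))/(-6702) = (3 + 5)*(-1/6702) = 8*(-1/6702) = -4/3351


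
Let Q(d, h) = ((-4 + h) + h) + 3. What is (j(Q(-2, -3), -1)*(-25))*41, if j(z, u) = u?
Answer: 1025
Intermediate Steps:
Q(d, h) = -1 + 2*h (Q(d, h) = (-4 + 2*h) + 3 = -1 + 2*h)
(j(Q(-2, -3), -1)*(-25))*41 = -1*(-25)*41 = 25*41 = 1025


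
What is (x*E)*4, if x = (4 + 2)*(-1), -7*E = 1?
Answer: 24/7 ≈ 3.4286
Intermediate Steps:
E = -⅐ (E = -⅐*1 = -⅐ ≈ -0.14286)
x = -6 (x = 6*(-1) = -6)
(x*E)*4 = -6*(-⅐)*4 = (6/7)*4 = 24/7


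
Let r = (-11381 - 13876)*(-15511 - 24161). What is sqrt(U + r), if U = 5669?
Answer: sqrt(1002001373) ≈ 31654.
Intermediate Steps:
r = 1001995704 (r = -25257*(-39672) = 1001995704)
sqrt(U + r) = sqrt(5669 + 1001995704) = sqrt(1002001373)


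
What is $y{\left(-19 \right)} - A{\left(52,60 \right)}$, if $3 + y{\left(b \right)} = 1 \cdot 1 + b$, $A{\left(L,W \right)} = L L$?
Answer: $-2725$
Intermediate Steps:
$A{\left(L,W \right)} = L^{2}$
$y{\left(b \right)} = -2 + b$ ($y{\left(b \right)} = -3 + \left(1 \cdot 1 + b\right) = -3 + \left(1 + b\right) = -2 + b$)
$y{\left(-19 \right)} - A{\left(52,60 \right)} = \left(-2 - 19\right) - 52^{2} = -21 - 2704 = -2725$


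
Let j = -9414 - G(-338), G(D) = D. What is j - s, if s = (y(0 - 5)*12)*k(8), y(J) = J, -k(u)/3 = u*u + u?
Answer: -22036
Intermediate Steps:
k(u) = -3*u - 3*u² (k(u) = -3*(u*u + u) = -3*(u² + u) = -3*(u + u²) = -3*u - 3*u²)
s = 12960 (s = ((0 - 5)*12)*(-3*8*(1 + 8)) = (-5*12)*(-3*8*9) = -60*(-216) = 12960)
j = -9076 (j = -9414 - 1*(-338) = -9414 + 338 = -9076)
j - s = -9076 - 1*12960 = -9076 - 12960 = -22036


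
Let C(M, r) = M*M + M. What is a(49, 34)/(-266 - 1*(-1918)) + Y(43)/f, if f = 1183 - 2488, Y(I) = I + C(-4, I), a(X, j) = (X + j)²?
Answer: 1779857/431172 ≈ 4.1280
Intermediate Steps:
C(M, r) = M + M² (C(M, r) = M² + M = M + M²)
Y(I) = 12 + I (Y(I) = I - 4*(1 - 4) = I - 4*(-3) = I + 12 = 12 + I)
f = -1305
a(49, 34)/(-266 - 1*(-1918)) + Y(43)/f = (49 + 34)²/(-266 - 1*(-1918)) + (12 + 43)/(-1305) = 83²/(-266 + 1918) + 55*(-1/1305) = 6889/1652 - 11/261 = 1779857/431172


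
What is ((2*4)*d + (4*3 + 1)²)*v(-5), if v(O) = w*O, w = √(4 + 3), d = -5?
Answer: -645*√7 ≈ -1706.5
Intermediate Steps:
w = √7 ≈ 2.6458
v(O) = O*√7 (v(O) = √7*O = O*√7)
((2*4)*d + (4*3 + 1)²)*v(-5) = ((2*4)*(-5) + (4*3 + 1)²)*(-5*√7) = (8*(-5) + (12 + 1)²)*(-5*√7) = (-40 + 13²)*(-5*√7) = (-40 + 169)*(-5*√7) = 129*(-5*√7) = -645*√7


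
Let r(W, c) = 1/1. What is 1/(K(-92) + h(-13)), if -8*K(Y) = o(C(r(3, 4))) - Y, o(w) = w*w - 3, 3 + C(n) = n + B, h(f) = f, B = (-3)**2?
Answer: -4/121 ≈ -0.033058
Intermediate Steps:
B = 9
r(W, c) = 1
C(n) = 6 + n (C(n) = -3 + (n + 9) = -3 + (9 + n) = 6 + n)
o(w) = -3 + w**2 (o(w) = w**2 - 3 = -3 + w**2)
K(Y) = -23/4 + Y/8 (K(Y) = -((-3 + (6 + 1)**2) - Y)/8 = -((-3 + 7**2) - Y)/8 = -((-3 + 49) - Y)/8 = -(46 - Y)/8 = -23/4 + Y/8)
1/(K(-92) + h(-13)) = 1/((-23/4 + (1/8)*(-92)) - 13) = 1/((-23/4 - 23/2) - 13) = 1/(-69/4 - 13) = 1/(-121/4) = -4/121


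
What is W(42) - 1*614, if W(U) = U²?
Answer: 1150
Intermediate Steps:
W(42) - 1*614 = 42² - 1*614 = 1764 - 614 = 1150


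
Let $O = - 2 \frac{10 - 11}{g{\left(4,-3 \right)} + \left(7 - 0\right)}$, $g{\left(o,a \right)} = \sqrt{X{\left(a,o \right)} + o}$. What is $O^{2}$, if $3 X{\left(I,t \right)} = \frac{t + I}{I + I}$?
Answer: $\frac{144}{\left(42 + \sqrt{142}\right)^{2}} \approx 0.049536$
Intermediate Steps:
$X{\left(I,t \right)} = \frac{I + t}{6 I}$ ($X{\left(I,t \right)} = \frac{\left(t + I\right) \frac{1}{I + I}}{3} = \frac{\left(I + t\right) \frac{1}{2 I}}{3} = \frac{\frac{1}{2} \frac{1}{I} \left(I + t\right)}{3} = \frac{I + t}{6 I}$)
$g{\left(o,a \right)} = \sqrt{o + \frac{a + o}{6 a}}$ ($g{\left(o,a \right)} = \sqrt{\frac{a + o}{6 a} + o} = \sqrt{o + \frac{a + o}{6 a}}$)
$O = \frac{2}{7 + \frac{\sqrt{142}}{6}}$ ($O = - 2 \frac{10 - 11}{\frac{\sqrt{6 + 36 \cdot 4 + 6 \cdot 4 \frac{1}{-3}}}{6} + \left(7 - 0\right)} = - 2 \left(- \frac{1}{\frac{\sqrt{6 + 144 + 6 \cdot 4 \left(- \frac{1}{3}\right)}}{6} + \left(7 + 0\right)}\right) = - 2 \left(- \frac{1}{\frac{\sqrt{6 + 144 - 8}}{6} + 7}\right) = - 2 \left(- \frac{1}{\frac{\sqrt{142}}{6} + 7}\right) = - 2 \left(- \frac{1}{7 + \frac{\sqrt{142}}{6}}\right) = \frac{2}{7 + \frac{\sqrt{142}}{6}} \approx 0.22257$)
$O^{2} = \left(\frac{252}{811} - \frac{6 \sqrt{142}}{811}\right)^{2}$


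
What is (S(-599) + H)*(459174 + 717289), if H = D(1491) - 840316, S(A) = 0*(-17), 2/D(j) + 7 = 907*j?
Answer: -668457180351612357/676165 ≈ -9.8860e+11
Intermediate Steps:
D(j) = 2/(-7 + 907*j)
S(A) = 0
H = -568192268139/676165 (H = 2/(-7 + 907*1491) - 840316 = 2/(-7 + 1352337) - 840316 = 2/1352330 - 840316 = 2*(1/1352330) - 840316 = 1/676165 - 840316 = -568192268139/676165 ≈ -8.4032e+5)
(S(-599) + H)*(459174 + 717289) = (0 - 568192268139/676165)*(459174 + 717289) = -568192268139/676165*1176463 = -668457180351612357/676165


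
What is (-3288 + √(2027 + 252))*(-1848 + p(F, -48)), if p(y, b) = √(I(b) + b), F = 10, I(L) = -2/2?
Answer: 7*(264 - I)*(3288 - √2279) ≈ 5.988e+6 - 22682.0*I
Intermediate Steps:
I(L) = -1 (I(L) = -2*½ = -1)
p(y, b) = √(-1 + b)
(-3288 + √(2027 + 252))*(-1848 + p(F, -48)) = (-3288 + √(2027 + 252))*(-1848 + √(-1 - 48)) = (-3288 + √2279)*(-1848 + √(-49)) = (-3288 + √2279)*(-1848 + 7*I)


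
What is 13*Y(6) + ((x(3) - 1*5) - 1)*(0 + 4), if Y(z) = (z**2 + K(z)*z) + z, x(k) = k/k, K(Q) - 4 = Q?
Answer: 1306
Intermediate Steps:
K(Q) = 4 + Q
x(k) = 1
Y(z) = z + z**2 + z*(4 + z) (Y(z) = (z**2 + (4 + z)*z) + z = (z**2 + z*(4 + z)) + z = z + z**2 + z*(4 + z))
13*Y(6) + ((x(3) - 1*5) - 1)*(0 + 4) = 13*(6*(5 + 2*6)) + ((1 - 1*5) - 1)*(0 + 4) = 13*(6*(5 + 12)) + ((1 - 5) - 1)*4 = 13*(6*17) + (-4 - 1)*4 = 13*102 - 5*4 = 1326 - 20 = 1306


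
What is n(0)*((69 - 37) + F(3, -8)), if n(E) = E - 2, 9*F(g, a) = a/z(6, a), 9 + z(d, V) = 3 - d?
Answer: -1732/27 ≈ -64.148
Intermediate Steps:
z(d, V) = -6 - d (z(d, V) = -9 + (3 - d) = -6 - d)
F(g, a) = -a/108 (F(g, a) = (a/(-6 - 1*6))/9 = (a/(-6 - 6))/9 = (a/(-12))/9 = (a*(-1/12))/9 = (-a/12)/9 = -a/108)
n(E) = -2 + E
n(0)*((69 - 37) + F(3, -8)) = (-2 + 0)*((69 - 37) - 1/108*(-8)) = -2*(32 + 2/27) = -2*866/27 = -1732/27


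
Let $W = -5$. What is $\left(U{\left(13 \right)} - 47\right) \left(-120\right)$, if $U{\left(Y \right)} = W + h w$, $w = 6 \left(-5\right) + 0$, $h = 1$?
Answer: $9840$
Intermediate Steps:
$w = -30$ ($w = -30 + 0 = -30$)
$U{\left(Y \right)} = -35$ ($U{\left(Y \right)} = -5 + 1 \left(-30\right) = -5 - 30 = -35$)
$\left(U{\left(13 \right)} - 47\right) \left(-120\right) = \left(-35 - 47\right) \left(-120\right) = \left(-82\right) \left(-120\right) = 9840$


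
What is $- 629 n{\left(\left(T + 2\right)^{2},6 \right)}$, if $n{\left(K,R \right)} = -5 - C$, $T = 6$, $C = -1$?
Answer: $2516$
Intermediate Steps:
$n{\left(K,R \right)} = -4$ ($n{\left(K,R \right)} = -5 - -1 = -5 + 1 = -4$)
$- 629 n{\left(\left(T + 2\right)^{2},6 \right)} = \left(-629\right) \left(-4\right) = 2516$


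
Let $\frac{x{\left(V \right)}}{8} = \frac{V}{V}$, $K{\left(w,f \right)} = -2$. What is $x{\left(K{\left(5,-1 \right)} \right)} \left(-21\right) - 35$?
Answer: $-203$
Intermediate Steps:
$x{\left(V \right)} = 8$ ($x{\left(V \right)} = 8 \frac{V}{V} = 8 \cdot 1 = 8$)
$x{\left(K{\left(5,-1 \right)} \right)} \left(-21\right) - 35 = 8 \left(-21\right) - 35 = -168 - 35 = -203$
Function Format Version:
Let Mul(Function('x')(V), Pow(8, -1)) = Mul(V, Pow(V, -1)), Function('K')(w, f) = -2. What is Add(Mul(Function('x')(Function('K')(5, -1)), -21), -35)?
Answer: -203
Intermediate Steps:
Function('x')(V) = 8 (Function('x')(V) = Mul(8, Mul(V, Pow(V, -1))) = Mul(8, 1) = 8)
Add(Mul(Function('x')(Function('K')(5, -1)), -21), -35) = Add(Mul(8, -21), -35) = Add(-168, -35) = -203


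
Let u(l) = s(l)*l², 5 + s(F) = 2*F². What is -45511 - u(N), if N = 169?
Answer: -1631364148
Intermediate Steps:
s(F) = -5 + 2*F²
u(l) = l²*(-5 + 2*l²) (u(l) = (-5 + 2*l²)*l² = l²*(-5 + 2*l²))
-45511 - u(N) = -45511 - 169²*(-5 + 2*169²) = -45511 - 28561*(-5 + 2*28561) = -45511 - 28561*(-5 + 57122) = -45511 - 28561*57117 = -45511 - 1*1631318637 = -45511 - 1631318637 = -1631364148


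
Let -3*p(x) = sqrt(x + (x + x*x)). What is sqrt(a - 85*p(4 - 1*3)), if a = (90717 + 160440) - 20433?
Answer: sqrt(2076516 + 255*sqrt(3))/3 ≈ 480.39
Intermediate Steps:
p(x) = -sqrt(x**2 + 2*x)/3 (p(x) = -sqrt(x + (x + x*x))/3 = -sqrt(x + (x + x**2))/3 = -sqrt(x**2 + 2*x)/3)
a = 230724 (a = 251157 - 20433 = 230724)
sqrt(a - 85*p(4 - 1*3)) = sqrt(230724 - (-85)*sqrt((4 - 1*3)*(2 + (4 - 1*3)))/3) = sqrt(230724 - (-85)*sqrt((4 - 3)*(2 + (4 - 3)))/3) = sqrt(230724 - (-85)*sqrt(1*(2 + 1))/3) = sqrt(230724 - (-85)*sqrt(1*3)/3) = sqrt(230724 - (-85)*sqrt(3)/3) = sqrt(230724 + 85*sqrt(3)/3)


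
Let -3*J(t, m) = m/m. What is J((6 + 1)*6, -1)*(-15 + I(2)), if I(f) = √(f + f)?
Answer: 13/3 ≈ 4.3333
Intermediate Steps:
J(t, m) = -⅓ (J(t, m) = -m/(3*m) = -⅓*1 = -⅓)
I(f) = √2*√f (I(f) = √(2*f) = √2*√f)
J((6 + 1)*6, -1)*(-15 + I(2)) = -(-15 + √2*√2)/3 = -(-15 + 2)/3 = -⅓*(-13) = 13/3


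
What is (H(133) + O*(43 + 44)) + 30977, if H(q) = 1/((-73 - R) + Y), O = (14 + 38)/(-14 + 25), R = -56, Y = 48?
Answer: 10703412/341 ≈ 31388.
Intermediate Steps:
O = 52/11 ≈ 4.7273
H(q) = 1/31 (H(q) = 1/((-73 - 1*(-56)) + 48) = 1/((-73 + 56) + 48) = 1/(-17 + 48) = 1/31)
(H(133) + O*(43 + 44)) + 30977 = (1/31 + 52*(43 + 44)/11) + 30977 = (1/31 + (52/11)*87) + 30977 = (1/31 + 4524/11) + 30977 = 140255/341 + 30977 = 10703412/341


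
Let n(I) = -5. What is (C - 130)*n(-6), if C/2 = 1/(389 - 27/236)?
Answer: 59652690/91777 ≈ 649.97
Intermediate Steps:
C = 472/91777 (C = 2/(389 - 27/236) = 2/(91777/236) = 2*(236/91777) = 472/91777 ≈ 0.0051429)
(C - 130)*n(-6) = (472/91777 - 130)*(-5) = -11930538/91777*(-5) = 59652690/91777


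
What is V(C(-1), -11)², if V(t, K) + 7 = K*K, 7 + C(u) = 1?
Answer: 12996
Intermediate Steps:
C(u) = -6 (C(u) = -7 + 1 = -6)
V(t, K) = -7 + K² (V(t, K) = -7 + K*K = -7 + K²)
V(C(-1), -11)² = (-7 + (-11)²)² = (-7 + 121)² = 114² = 12996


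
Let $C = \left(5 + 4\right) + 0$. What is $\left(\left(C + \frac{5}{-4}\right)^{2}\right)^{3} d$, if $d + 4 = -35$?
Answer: $- \frac{34612643559}{4096} \approx -8.4504 \cdot 10^{6}$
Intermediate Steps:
$d = -39$ ($d = -4 - 35 = -39$)
$C = 9$ ($C = 9 + 0 = 9$)
$\left(\left(C + \frac{5}{-4}\right)^{2}\right)^{3} d = \left(\left(9 + \frac{5}{-4}\right)^{2}\right)^{3} \left(-39\right) = \left(\left(9 + 5 \left(- \frac{1}{4}\right)\right)^{2}\right)^{3} \left(-39\right) = \left(\left(9 - \frac{5}{4}\right)^{2}\right)^{3} \left(-39\right) = \left(\left(\frac{31}{4}\right)^{2}\right)^{3} \left(-39\right) = \left(\frac{961}{16}\right)^{3} \left(-39\right) = \frac{887503681}{4096} \left(-39\right) = - \frac{34612643559}{4096}$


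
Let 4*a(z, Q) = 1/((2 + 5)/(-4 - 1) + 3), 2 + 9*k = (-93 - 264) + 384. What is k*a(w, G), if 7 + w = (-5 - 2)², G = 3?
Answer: 125/288 ≈ 0.43403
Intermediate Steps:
w = 42 (w = -7 + (-5 - 2)² = -7 + (-7)² = -7 + 49 = 42)
k = 25/9 (k = -2/9 + ((-93 - 264) + 384)/9 = -2/9 + (-357 + 384)/9 = -2/9 + (⅑)*27 = -2/9 + 3 = 25/9 ≈ 2.7778)
a(z, Q) = 5/32 (a(z, Q) = 1/(4*((2 + 5)/(-4 - 1) + 3)) = 1/(4*(7/(-5) + 3)) = 1/(4*(7*(-⅕) + 3)) = 1/(4*(-7/5 + 3)) = 1/(4*(8/5)) = (¼)*(5/8) = 5/32)
k*a(w, G) = (25/9)*(5/32) = 125/288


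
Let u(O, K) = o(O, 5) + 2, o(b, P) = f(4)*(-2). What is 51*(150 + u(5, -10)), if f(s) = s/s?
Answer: 7650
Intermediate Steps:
f(s) = 1
o(b, P) = -2 (o(b, P) = 1*(-2) = -2)
u(O, K) = 0 (u(O, K) = -2 + 2 = 0)
51*(150 + u(5, -10)) = 51*(150 + 0) = 51*150 = 7650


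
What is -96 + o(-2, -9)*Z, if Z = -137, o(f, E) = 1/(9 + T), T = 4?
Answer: -1385/13 ≈ -106.54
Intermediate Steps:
o(f, E) = 1/13 (o(f, E) = 1/(9 + 4) = 1/13)
-96 + o(-2, -9)*Z = -96 + (1/13)*(-137) = -96 - 137/13 = -1385/13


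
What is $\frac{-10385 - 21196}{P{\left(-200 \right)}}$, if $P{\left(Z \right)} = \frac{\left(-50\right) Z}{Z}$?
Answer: $\frac{31581}{50} \approx 631.62$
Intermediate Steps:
$P{\left(Z \right)} = -50$
$\frac{-10385 - 21196}{P{\left(-200 \right)}} = \frac{-10385 - 21196}{-50} = \left(-31581\right) \left(- \frac{1}{50}\right) = \frac{31581}{50}$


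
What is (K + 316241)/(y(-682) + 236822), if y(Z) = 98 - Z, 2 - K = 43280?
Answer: 272963/237602 ≈ 1.1488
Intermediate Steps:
K = -43278 (K = 2 - 1*43280 = 2 - 43280 = -43278)
(K + 316241)/(y(-682) + 236822) = (-43278 + 316241)/((98 - 1*(-682)) + 236822) = 272963/((98 + 682) + 236822) = 272963/(780 + 236822) = 272963/237602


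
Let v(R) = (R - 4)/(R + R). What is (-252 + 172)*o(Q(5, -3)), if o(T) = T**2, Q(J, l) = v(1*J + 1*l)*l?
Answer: -180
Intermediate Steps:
v(R) = (-4 + R)/(2*R) (v(R) = (-4 + R)/((2*R)) = (-4 + R)*(1/(2*R)) = (-4 + R)/(2*R))
Q(J, l) = l*(-4 + J + l)/(2*(J + l)) (Q(J, l) = ((-4 + (1*J + 1*l))/(2*(1*J + 1*l)))*l = ((-4 + (J + l))/(2*(J + l)))*l = ((-4 + J + l)/(2*(J + l)))*l = l*(-4 + J + l)/(2*(J + l)))
(-252 + 172)*o(Q(5, -3)) = (-252 + 172)*((1/2)*(-3)*(-4 + 5 - 3)/(5 - 3))**2 = -80*((1/2)*(-3)*(-2)/2)**2 = -80*((1/2)*(-3)*(1/2)*(-2))**2 = -80*(3/2)**2 = -80*9/4 = -180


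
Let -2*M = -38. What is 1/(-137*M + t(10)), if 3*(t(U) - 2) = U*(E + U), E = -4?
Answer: -1/2581 ≈ -0.00038745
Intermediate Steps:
M = 19 (M = -½*(-38) = 19)
t(U) = 2 + U*(-4 + U)/3 (t(U) = 2 + (U*(-4 + U))/3 = 2 + U*(-4 + U)/3)
1/(-137*M + t(10)) = 1/(-137*19 + (2 - 4/3*10 + (⅓)*10²)) = 1/(-2603 + (2 - 40/3 + (⅓)*100)) = 1/(-2603 + (2 - 40/3 + 100/3)) = 1/(-2603 + 22) = 1/(-2581) = -1/2581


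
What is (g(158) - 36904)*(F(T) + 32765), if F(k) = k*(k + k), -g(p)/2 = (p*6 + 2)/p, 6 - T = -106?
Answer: -168720522198/79 ≈ -2.1357e+9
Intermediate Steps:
T = 112 (T = 6 - 1*(-106) = 6 + 106 = 112)
g(p) = -2*(2 + 6*p)/p (g(p) = -2*(p*6 + 2)/p = -2*(6*p + 2)/p = -2*(2 + 6*p)/p)
F(k) = 2*k**2 (F(k) = k*(2*k) = 2*k**2)
(g(158) - 36904)*(F(T) + 32765) = ((-12 - 4/158) - 36904)*(2*112**2 + 32765) = ((-12 - 4*1/158) - 36904)*(2*12544 + 32765) = ((-12 - 2/79) - 36904)*(25088 + 32765) = (-950/79 - 36904)*57853 = -2916366/79*57853 = -168720522198/79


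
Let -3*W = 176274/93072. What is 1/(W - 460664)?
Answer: -2216/1020832823 ≈ -2.1708e-6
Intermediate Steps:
W = -1399/2216 (W = -58758/93072 = -⅓*4197/2216 = -1399/2216 ≈ -0.63132)
1/(W - 460664) = 1/(-1399/2216 - 460664) = 1/(-1020832823/2216) = -2216/1020832823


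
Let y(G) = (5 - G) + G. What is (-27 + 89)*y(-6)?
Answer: 310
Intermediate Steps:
y(G) = 5
(-27 + 89)*y(-6) = (-27 + 89)*5 = 62*5 = 310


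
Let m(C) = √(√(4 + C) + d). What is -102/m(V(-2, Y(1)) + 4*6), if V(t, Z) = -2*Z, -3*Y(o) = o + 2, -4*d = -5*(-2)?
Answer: -102*√2/√(-5 + 2*√30) ≈ -59.115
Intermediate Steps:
d = -5/2 (d = -(-5)*(-2)/4 = -¼*10 = -5/2 ≈ -2.5000)
Y(o) = -⅔ - o/3 (Y(o) = -(o + 2)/3 = -(2 + o)/3 = -⅔ - o/3)
m(C) = √(-5/2 + √(4 + C)) (m(C) = √(√(4 + C) - 5/2) = √(-5/2 + √(4 + C)))
-102/m(V(-2, Y(1)) + 4*6) = -102*2/√(-10 + 4*√(4 + (-2*(-⅔ - ⅓*1) + 4*6))) = -102*2/√(-10 + 4*√(4 + (-2*(-⅔ - ⅓) + 24))) = -102*2/√(-10 + 4*√(4 + (-2*(-1) + 24))) = -102*2/√(-10 + 4*√(4 + (2 + 24))) = -102*2/√(-10 + 4*√(4 + 26)) = -102*2/√(-10 + 4*√30) = -204/√(-10 + 4*√30)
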